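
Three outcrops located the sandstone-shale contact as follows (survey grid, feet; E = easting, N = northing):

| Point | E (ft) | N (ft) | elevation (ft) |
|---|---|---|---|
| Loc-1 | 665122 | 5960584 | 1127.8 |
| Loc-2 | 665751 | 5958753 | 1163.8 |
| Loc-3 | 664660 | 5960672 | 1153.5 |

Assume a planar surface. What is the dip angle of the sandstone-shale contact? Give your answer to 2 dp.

Let the plane be z = a·E + b·N + c.
Loc-2−Loc-1: 629a − 1831b = 36;  Loc-3−Loc-1: −462a + 88b = 25.7.
Solving gives a = −0.06353, b = −0.04149.
Gradient magnitude |∇z| = √(a² + b²) = √(0.00404 + 0.00172) = 0.07588.
True dip = arctan(0.07588) = 4.34°, dipping toward ENE (azimuth ≈ 057°).

4.34°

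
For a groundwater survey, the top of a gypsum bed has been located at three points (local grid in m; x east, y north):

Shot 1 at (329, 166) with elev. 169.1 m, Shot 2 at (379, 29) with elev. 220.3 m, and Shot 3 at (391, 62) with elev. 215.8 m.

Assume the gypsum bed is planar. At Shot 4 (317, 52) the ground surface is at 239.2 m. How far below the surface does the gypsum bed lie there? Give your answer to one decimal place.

45.0 m

Two edge vectors: Shot 1→Shot 2 = (50, -137, 51.2), Shot 1→Shot 3 = (62, -104, 46.7).
Normal n = (Shot 1→Shot 2) × (Shot 1→Shot 3) = (-1073.1, 839.4, 3294).
So ∂z/∂x = −n_x/n_z = 0.32577 and ∂z/∂y = −n_y/n_z = −0.25483.
Intercept c from Shot 1: 169.1 − 107.18 + 42.30 = 104.22.
At (317, 52): z_contact = 103.27 − 13.25 + 104.22 = 194.24 m.
Depth below ground = 239.2 − 194.24 = 45.0 m.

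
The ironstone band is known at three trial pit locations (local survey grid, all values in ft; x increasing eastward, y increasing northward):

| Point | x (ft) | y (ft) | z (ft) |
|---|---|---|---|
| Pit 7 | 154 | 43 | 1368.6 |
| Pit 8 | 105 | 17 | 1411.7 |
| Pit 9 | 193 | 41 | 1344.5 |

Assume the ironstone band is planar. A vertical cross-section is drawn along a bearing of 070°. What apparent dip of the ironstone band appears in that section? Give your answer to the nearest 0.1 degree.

37.1°

Two edge vectors: Pit 7→Pit 8 = (-49, -26, 43.1), Pit 7→Pit 9 = (39, -2, -24.1).
Normal n = (Pit 7→Pit 8) × (Pit 7→Pit 9) = (712.8, 500, 1112).
So ∂z/∂x = −n_x/n_z = −0.64101 and ∂z/∂y = −n_y/n_z = −0.44964.
Unit vector along 070° is (sin 70°, cos 70°) = (0.9397, 0.3420).
Slope in that direction = a·(0.9397) + b·(0.3420) = −0.75614.
Apparent dip = arctan|0.75614| = 37.1° (true dip is 38.1°, so apparent ≤ true as expected).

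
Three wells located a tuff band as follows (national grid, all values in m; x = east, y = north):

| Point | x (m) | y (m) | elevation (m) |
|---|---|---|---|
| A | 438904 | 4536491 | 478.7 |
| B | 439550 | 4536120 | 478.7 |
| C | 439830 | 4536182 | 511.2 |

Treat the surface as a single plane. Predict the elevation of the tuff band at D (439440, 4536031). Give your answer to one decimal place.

Let the plane be z = a·x + b·y + c.
B−A: 646a − 371b = 0;  C−A: 926a − 309b = 32.5.
Solving gives a = 0.083772198, b = 0.145867493.
Then c = 478.7 − a·438904 − b·4536491 = −698015.82.
At (439440, 4536031): z = 36812.9 + 661659.5 − 698015.82 = 456.5 m.

456.5 m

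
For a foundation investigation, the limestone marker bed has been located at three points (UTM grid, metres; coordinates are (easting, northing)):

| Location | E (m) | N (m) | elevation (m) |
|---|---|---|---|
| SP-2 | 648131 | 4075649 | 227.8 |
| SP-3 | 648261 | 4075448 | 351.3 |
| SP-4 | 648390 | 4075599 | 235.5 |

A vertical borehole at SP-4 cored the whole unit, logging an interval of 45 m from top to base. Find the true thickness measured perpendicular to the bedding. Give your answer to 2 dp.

37.08 m

Two edge vectors: SP-2→SP-3 = (130, -201, 123.5), SP-2→SP-4 = (259, -50, 7.7).
Normal n = (SP-2→SP-3) × (SP-2→SP-4) = (4627.3, 30985.5, 45559).
So ∂z/∂E = −n_x/n_z = −0.10157 and ∂z/∂N = −n_y/n_z = −0.68012.
|∇z| = √(a²+b²) = 0.68766, so dip δ = arctan(0.68766) = 34.51°.
True thickness = vertical thickness × cos δ = 45 × cos 34.51° = 37.08 m.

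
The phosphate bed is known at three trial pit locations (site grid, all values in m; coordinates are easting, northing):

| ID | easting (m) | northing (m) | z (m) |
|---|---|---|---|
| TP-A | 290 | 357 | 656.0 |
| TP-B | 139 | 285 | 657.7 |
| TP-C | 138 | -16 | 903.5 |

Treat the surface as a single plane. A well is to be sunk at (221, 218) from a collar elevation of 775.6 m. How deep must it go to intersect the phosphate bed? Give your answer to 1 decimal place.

32.0 m

Two edge vectors: TP-A→TP-B = (-151, -72, 1.7), TP-A→TP-C = (-152, -373, 247.5).
Normal n = (TP-A→TP-B) × (TP-A→TP-C) = (-17185.9, 37114.1, 45379).
So ∂z/∂easting = −n_x/n_z = 0.37872 and ∂z/∂northing = −n_y/n_z = −0.81787.
Intercept c from TP-A: 656 − 109.83 + 291.98 = 838.15.
At (221, 218): z_contact = 83.70 − 178.30 + 838.15 = 743.55 m.
Depth below ground = 775.6 − 743.55 = 32.0 m.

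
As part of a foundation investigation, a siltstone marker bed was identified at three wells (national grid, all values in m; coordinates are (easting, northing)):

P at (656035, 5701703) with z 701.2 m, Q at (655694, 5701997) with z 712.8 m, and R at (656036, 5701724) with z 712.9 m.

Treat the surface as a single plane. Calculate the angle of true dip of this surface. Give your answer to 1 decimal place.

Let the plane be z = a·E + b·N + c.
Q−P: −341a + 294b = 11.6;  R−P: 1a + 21b = 11.7.
Solving gives a = 0.42873, b = 0.53673.
Gradient magnitude |∇z| = √(a² + b²) = √(0.18381 + 0.28808) = 0.68694.
True dip = arctan(0.68694) = 34.5°, dipping toward SW (azimuth ≈ 219°).

34.5°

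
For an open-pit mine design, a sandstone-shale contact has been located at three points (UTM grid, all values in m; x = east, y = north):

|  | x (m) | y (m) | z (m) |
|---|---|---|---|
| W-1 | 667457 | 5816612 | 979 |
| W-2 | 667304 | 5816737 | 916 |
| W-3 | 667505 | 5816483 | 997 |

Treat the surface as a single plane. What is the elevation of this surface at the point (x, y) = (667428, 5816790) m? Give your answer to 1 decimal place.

970.1 m

Let the plane be z = a·x + b·y + c.
W-2−W-1: −153a + 125b = −63;  W-3−W-1: 48a − 129b = 18.
Solving gives a = 0.427822669, b = 0.019654946.
Then c = 979 − a·667457 − b·5816612 = −398899.43.
At (667428, 5816790): z = 285540.8 + 114328.7 − 398899.43 = 970.1 m.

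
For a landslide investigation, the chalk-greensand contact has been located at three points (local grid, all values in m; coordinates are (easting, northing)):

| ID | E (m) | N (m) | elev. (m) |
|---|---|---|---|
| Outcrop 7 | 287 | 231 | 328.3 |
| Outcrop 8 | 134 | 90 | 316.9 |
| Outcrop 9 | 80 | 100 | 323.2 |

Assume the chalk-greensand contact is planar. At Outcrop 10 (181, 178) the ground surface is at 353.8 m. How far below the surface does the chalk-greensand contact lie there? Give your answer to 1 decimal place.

Two edge vectors: Outcrop 7→Outcrop 8 = (-153, -141, -11.4), Outcrop 7→Outcrop 9 = (-207, -131, -5.1).
Normal n = (Outcrop 7→Outcrop 8) × (Outcrop 7→Outcrop 9) = (-774.3, 1579.5, -9144).
So ∂z/∂E = −n_x/n_z = −0.08468 and ∂z/∂N = −n_y/n_z = 0.17274.
Intercept c from Outcrop 7: 328.3 + 24.30 − 39.90 = 312.70.
At (181, 178): z_contact = −15.33 + 30.75 + 312.70 = 328.12 m.
Depth below ground = 353.8 − 328.12 = 25.7 m.

25.7 m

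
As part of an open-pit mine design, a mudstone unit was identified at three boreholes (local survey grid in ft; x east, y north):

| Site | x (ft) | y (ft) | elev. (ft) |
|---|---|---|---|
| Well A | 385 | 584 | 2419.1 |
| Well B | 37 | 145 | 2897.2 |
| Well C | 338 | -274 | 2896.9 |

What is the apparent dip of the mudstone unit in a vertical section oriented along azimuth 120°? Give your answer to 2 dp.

20.10°

Let the plane be z = a·x + b·y + c.
Well B−Well A: −348a − 439b = 478.1;  Well C−Well A: −47a − 858b = 477.8.
Solving gives a = −0.72119, b = −0.51737.
Unit vector along 120° is (sin 120°, cos 120°) = (0.8660, -0.5000).
Slope in that direction = a·(0.8660) + b·(-0.5000) = −0.36588.
Apparent dip = arctan|0.36588| = 20.10° (true dip is 41.6°, so apparent ≤ true as expected).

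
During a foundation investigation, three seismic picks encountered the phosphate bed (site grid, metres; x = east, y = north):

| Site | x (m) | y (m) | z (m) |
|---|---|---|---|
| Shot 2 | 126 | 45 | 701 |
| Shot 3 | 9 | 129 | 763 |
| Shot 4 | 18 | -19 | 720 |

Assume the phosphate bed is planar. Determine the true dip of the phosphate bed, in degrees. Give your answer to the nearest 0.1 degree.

23.3°

Two edge vectors: Shot 2→Shot 3 = (-117, 84, 62), Shot 2→Shot 4 = (-108, -64, 19).
Normal n = (Shot 2→Shot 3) × (Shot 2→Shot 4) = (5564, -4473, 16560).
So ∂z/∂x = −n_x/n_z = −0.33599 and ∂z/∂y = −n_y/n_z = 0.27011.
Gradient magnitude |∇z| = √(a² + b²) = √(0.11289 + 0.07296) = 0.43110.
True dip = arctan(0.43110) = 23.3°, dipping toward SE (azimuth ≈ 129°).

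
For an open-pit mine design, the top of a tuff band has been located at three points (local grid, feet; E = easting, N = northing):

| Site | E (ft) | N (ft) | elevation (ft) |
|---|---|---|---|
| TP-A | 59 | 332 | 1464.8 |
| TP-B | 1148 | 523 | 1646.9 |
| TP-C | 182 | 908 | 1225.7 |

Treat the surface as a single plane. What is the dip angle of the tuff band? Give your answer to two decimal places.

27.95°

Let the plane be z = a·E + b·N + c.
TP-B−TP-A: 1089a + 191b = 182.1;  TP-C−TP-A: 123a + 576b = −239.1.
Solving gives a = 0.24936, b = −0.46835.
Gradient magnitude |∇z| = √(a² + b²) = √(0.06218 + 0.21935) = 0.53060.
True dip = arctan(0.53060) = 27.95°, dipping toward NNW (azimuth ≈ 332°).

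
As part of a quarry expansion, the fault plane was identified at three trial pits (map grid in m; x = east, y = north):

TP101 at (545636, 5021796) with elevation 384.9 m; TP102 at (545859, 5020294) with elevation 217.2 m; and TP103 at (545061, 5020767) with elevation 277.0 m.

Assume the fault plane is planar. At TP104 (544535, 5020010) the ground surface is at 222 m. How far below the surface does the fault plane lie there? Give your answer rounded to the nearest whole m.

Two edge vectors: TP101→TP102 = (223, -1502, -167.7), TP101→TP103 = (-575, -1029, -107.9).
Normal n = (TP101→TP102) × (TP101→TP103) = (-10497.5, 120489.2, -1093117).
So ∂z/∂x = −n_x/n_z = −0.00960327 and ∂z/∂y = −n_y/n_z = 0.11022535.
Intercept c from TP101: 384.9 + 5239.89 − 553529.20 = −547904.41.
At (544535, 5020010): z_contact = −5229.3 + 553332.3 − 547904.41 = 198.6 m.
Depth below ground = 222 − 198.6 = 23 m.

23 m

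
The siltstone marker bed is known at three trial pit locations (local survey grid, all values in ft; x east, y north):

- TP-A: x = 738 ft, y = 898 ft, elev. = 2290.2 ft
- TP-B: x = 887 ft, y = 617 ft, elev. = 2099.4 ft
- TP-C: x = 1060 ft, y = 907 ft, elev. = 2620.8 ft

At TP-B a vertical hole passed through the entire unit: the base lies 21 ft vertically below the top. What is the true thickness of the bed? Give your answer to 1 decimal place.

Let the plane be z = a·x + b·y + c.
TP-B−TP-A: 149a − 281b = −190.8;  TP-C−TP-A: 322a + 9b = 330.6.
Solving gives a = 0.99301, b = 1.20555.
|∇z| = √(a²+b²) = 1.56186, so dip δ = arctan(1.56186) = 57.37°.
True thickness = vertical thickness × cos δ = 21 × cos 57.37° = 11.3 ft.

11.3 ft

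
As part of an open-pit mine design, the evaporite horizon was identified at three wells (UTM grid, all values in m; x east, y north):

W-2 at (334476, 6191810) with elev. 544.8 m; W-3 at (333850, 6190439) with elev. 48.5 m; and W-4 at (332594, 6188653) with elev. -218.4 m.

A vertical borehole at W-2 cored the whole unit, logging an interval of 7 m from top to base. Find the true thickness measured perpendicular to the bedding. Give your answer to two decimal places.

4.60 m

Let the plane be z = a·x + b·y + c.
W-3−W-2: −626a − 1371b = −496.3;  W-4−W-2: −1882a − 3157b = −763.2.
Solving gives a = −0.86179, b = 0.75549.
|∇z| = √(a²+b²) = 1.14606, so dip δ = arctan(1.14606) = 48.89°.
True thickness = vertical thickness × cos δ = 7 × cos 48.89° = 4.60 m.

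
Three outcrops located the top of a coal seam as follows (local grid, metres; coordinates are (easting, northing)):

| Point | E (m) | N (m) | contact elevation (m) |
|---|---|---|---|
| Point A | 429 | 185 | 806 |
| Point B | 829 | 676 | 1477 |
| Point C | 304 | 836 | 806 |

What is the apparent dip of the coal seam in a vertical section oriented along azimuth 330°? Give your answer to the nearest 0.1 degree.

Two edge vectors: Point A→Point B = (400, 491, 671), Point A→Point C = (-125, 651, 0).
Normal n = (Point A→Point B) × (Point A→Point C) = (-436821, -83875, 321775).
So ∂z/∂E = −n_x/n_z = 1.35754 and ∂z/∂N = −n_y/n_z = 0.26066.
Unit vector along 330° is (sin 330°, cos 330°) = (-0.5000, 0.8660).
Slope in that direction = a·(-0.5000) + b·(0.8660) = −0.45303.
Apparent dip = arctan|0.45303| = 24.4° (true dip is 54.1°, so apparent ≤ true as expected).

24.4°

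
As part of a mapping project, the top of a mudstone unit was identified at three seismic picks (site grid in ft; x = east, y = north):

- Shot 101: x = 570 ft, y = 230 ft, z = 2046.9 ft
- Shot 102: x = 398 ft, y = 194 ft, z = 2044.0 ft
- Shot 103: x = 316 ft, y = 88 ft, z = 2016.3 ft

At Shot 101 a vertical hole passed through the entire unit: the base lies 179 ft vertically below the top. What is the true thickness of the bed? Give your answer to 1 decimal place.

171.5 ft

Let the plane be z = a·x + b·y + c.
Shot 102−Shot 101: −172a − 36b = −2.9;  Shot 103−Shot 101: −254a − 142b = −30.6.
Solving gives a = −0.04514, b = 0.29624.
|∇z| = √(a²+b²) = 0.29966, so dip δ = arctan(0.29966) = 16.68°.
True thickness = vertical thickness × cos δ = 179 × cos 16.68° = 171.5 ft.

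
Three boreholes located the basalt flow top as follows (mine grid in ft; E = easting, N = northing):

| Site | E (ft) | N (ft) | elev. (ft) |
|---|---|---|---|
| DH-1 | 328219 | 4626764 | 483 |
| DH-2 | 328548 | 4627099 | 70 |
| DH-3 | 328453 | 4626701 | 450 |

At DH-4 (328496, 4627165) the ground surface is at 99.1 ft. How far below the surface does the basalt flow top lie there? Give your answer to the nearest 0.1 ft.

66.8 ft

Two edge vectors: DH-1→DH-2 = (329, 335, -413), DH-1→DH-3 = (234, -63, -33).
Normal n = (DH-1→DH-2) × (DH-1→DH-3) = (-37074, -85785, -99117).
So ∂z/∂E = −n_x/n_z = −0.374042798 and ∂z/∂N = −n_y/n_z = −0.865492297.
Intercept c from DH-1: 483 + 122767.95 + 4004428.60 = 4127679.56.
At (328496, 4627165): z_contact = −122871.56 − 4004775.66 + 4127679.56 = 32.33 ft.
Depth below ground = 99.1 − 32.33 = 66.8 ft.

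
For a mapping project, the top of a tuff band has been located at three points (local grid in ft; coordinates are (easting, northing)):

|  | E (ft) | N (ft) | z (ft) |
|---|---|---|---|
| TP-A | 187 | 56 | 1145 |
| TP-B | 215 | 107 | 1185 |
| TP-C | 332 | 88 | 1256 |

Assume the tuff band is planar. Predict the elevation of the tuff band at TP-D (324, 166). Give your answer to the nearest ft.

Let the plane be z = a·E + b·N + c.
TP-B−TP-A: 28a + 51b = 40;  TP-C−TP-A: 145a + 32b = 111.
Solving gives a = 0.67410, b = 0.41422.
Then c = 1145 − a·187 − b·56 = 995.75.
At (324, 166): z = 218.4 + 68.8 + 995.75 = 1282.9 ft.

1283 ft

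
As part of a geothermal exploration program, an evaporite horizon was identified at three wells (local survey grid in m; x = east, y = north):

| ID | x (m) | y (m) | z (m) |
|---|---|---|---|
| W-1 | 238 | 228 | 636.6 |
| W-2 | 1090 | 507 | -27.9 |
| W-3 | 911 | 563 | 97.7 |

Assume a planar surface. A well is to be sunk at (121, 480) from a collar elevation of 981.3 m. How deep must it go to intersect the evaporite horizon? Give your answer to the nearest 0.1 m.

288.9 m

Let the plane be z = a·x + b·y + c.
W-2−W-1: 852a + 279b = −664.5;  W-3−W-1: 673a + 335b = −538.9.
Solving gives a = −0.739910, b = −0.122211.
Then c = 636.6 − a·238 − b·228 = 840.56.
At (121, 480): z_contact = −89.53 − 58.66 + 840.56 = 692.37 m.
Depth below ground = 981.3 − 692.37 = 288.9 m.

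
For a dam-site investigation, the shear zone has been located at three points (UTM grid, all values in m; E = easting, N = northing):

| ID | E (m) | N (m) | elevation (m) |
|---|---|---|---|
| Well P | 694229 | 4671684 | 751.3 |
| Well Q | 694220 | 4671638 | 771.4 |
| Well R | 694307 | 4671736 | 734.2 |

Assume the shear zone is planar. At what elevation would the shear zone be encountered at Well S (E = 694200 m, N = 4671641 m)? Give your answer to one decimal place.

Let the plane be z = a·E + b·N + c.
Well Q−Well P: −9a − 46b = 20.1;  Well R−Well P: 78a + 52b = −17.1.
Solving gives a = 0.082884615, b = −0.453173077.
Then c = 751.3 − a·694229 − b·4671684 = 2060291.81.
At (694200, 4671641): z = 57538.5 − 2117061.9 + 2060291.81 = 768.4 m.

768.4 m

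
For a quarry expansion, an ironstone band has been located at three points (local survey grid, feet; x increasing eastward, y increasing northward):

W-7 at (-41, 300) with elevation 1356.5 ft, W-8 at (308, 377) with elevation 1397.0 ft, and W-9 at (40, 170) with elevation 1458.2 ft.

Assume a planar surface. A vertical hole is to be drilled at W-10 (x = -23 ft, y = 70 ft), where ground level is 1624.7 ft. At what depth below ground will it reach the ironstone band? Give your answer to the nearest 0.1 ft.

Two edge vectors: W-7→W-8 = (349, 77, 40.5), W-7→W-9 = (81, -130, 101.7).
Normal n = (W-7→W-8) × (W-7→W-9) = (13095.9, -32212.8, -51607).
So ∂z/∂x = −n_x/n_z = 0.25376 and ∂z/∂y = −n_y/n_z = −0.62419.
Intercept c from W-7: 1356.5 + 10.40 + 187.26 = 1554.16.
At (-23, 70): z_contact = −5.84 − 43.69 + 1554.16 = 1504.63 ft.
Depth below ground = 1624.7 − 1504.63 = 120.1 ft.

120.1 ft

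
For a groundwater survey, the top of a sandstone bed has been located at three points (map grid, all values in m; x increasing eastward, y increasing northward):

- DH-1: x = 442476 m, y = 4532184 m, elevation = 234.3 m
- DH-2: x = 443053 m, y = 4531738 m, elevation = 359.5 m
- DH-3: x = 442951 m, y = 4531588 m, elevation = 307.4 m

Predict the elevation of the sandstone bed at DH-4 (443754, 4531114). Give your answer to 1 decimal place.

500.8 m

Two edge vectors: DH-1→DH-2 = (577, -446, 125.2), DH-1→DH-3 = (475, -596, 73.1).
Normal n = (DH-1→DH-2) × (DH-1→DH-3) = (42016.6, 17291.3, -132042).
So ∂z/∂x = −n_x/n_z = 0.318206328 and ∂z/∂y = −n_y/n_z = 0.130953030.
Intercept c from DH-1: 234.3 − 140798.66 − 593503.23 = −734067.59.
At (443754, 4531114): z = 141205.3 + 593363.1 − 734067.59 = 500.8 m.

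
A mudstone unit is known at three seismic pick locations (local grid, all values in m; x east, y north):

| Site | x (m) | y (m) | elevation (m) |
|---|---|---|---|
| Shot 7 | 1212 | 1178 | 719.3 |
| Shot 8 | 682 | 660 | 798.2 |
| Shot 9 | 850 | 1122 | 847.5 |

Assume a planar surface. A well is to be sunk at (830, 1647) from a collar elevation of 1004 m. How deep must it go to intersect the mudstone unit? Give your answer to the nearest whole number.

Two edge vectors: Shot 7→Shot 8 = (-530, -518, 78.9), Shot 7→Shot 9 = (-362, -56, 128.2).
Normal n = (Shot 7→Shot 8) × (Shot 7→Shot 9) = (-61989.2, 39384.2, -157836).
So ∂z/∂x = −n_x/n_z = −0.39274 and ∂z/∂y = −n_y/n_z = 0.24953.
Intercept c from Shot 7: 719.3 + 476.01 − 293.94 = 901.36.
At (830, 1647): z_contact = −326.0 + 411.0 + 901.36 = 986.4 m.
Depth below ground = 1004 − 986.4 = 18 m.

18 m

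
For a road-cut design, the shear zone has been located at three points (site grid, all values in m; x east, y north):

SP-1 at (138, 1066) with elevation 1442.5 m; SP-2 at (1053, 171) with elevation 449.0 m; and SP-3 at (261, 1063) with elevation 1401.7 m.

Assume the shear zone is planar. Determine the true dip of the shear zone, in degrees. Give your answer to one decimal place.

Two edge vectors: SP-1→SP-2 = (915, -895, -993.5), SP-1→SP-3 = (123, -3, -40.8).
Normal n = (SP-1→SP-2) × (SP-1→SP-3) = (33535.5, -84868.5, 107340).
So ∂z/∂x = −n_x/n_z = −0.31242 and ∂z/∂y = −n_y/n_z = 0.79065.
Gradient magnitude |∇z| = √(a² + b²) = √(0.09761 + 0.62513) = 0.85014.
True dip = arctan(0.85014) = 40.4°, dipping toward SSE (azimuth ≈ 158°).

40.4°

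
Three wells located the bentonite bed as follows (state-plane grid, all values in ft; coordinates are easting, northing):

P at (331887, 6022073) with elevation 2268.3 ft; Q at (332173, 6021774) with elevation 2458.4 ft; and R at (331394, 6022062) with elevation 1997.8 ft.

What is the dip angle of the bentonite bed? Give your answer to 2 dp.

29.32°

Two edge vectors: P→Q = (286, -299, 190.1), P→R = (-493, -11, -270.5).
Normal n = (P→Q) × (P→R) = (82970.6, -16356.3, -150553).
So ∂z/∂easting = −n_x/n_z = 0.55111 and ∂z/∂northing = −n_y/n_z = −0.10864.
Gradient magnitude |∇z| = √(a² + b²) = √(0.30372 + 0.01180) = 0.56171.
True dip = arctan(0.56171) = 29.32°, dipping toward W (azimuth ≈ 281°).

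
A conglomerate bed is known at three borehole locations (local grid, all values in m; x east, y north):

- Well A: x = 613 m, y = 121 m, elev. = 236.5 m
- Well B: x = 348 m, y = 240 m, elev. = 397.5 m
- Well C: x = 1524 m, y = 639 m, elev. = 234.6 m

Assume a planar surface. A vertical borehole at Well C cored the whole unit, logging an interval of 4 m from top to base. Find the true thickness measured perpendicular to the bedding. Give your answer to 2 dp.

3.30 m

Let the plane be z = a·x + b·y + c.
Well B−Well A: −265a + 119b = 161;  Well C−Well A: 911a + 518b = −1.9.
Solving gives a = −0.34038, b = 0.59495.
|∇z| = √(a²+b²) = 0.68544, so dip δ = arctan(0.68544) = 34.43°.
True thickness = vertical thickness × cos δ = 4 × cos 34.43° = 3.30 m.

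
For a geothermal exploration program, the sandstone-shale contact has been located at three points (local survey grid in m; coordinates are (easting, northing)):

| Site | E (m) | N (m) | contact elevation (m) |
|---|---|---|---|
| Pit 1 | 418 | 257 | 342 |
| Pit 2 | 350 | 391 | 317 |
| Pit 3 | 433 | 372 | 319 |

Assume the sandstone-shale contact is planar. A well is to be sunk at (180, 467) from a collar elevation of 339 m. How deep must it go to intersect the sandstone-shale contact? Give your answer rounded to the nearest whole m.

Two edge vectors: Pit 1→Pit 2 = (-68, 134, -25), Pit 1→Pit 3 = (15, 115, -23).
Normal n = (Pit 1→Pit 2) × (Pit 1→Pit 3) = (-207, -1939, -9830).
So ∂z/∂E = −n_x/n_z = −0.02106 and ∂z/∂N = −n_y/n_z = −0.19725.
Intercept c from Pit 1: 342 + 8.80 + 50.69 = 401.50.
At (180, 467): z_contact = −3.8 − 92.1 + 401.50 = 305.6 m.
Depth below ground = 339 − 305.6 = 33 m.

33 m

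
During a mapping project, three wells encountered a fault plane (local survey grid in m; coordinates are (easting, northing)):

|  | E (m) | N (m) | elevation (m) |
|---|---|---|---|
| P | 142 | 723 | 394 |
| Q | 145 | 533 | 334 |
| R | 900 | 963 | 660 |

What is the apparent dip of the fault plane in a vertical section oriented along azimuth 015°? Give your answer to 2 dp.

Let the plane be z = a·E + b·N + c.
Q−P: 3a − 190b = −60;  R−P: 758a + 240b = 266.
Solving gives a = 0.24969, b = 0.31973.
Unit vector along 015° is (sin 15°, cos 15°) = (0.2588, 0.9659).
Slope in that direction = a·(0.2588) + b·(0.9659) = 0.37346.
Apparent dip = arctan|0.37346| = 20.48° (true dip is 22.1°, so apparent ≤ true as expected).

20.48°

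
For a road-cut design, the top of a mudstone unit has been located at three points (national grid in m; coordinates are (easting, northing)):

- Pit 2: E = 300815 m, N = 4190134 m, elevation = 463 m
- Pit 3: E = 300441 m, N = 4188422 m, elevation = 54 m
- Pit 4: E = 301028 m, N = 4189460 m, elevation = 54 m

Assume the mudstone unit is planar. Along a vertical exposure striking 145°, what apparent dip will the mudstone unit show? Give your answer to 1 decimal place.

Let the plane be z = a·E + b·N + c.
Pit 3−Pit 2: −374a − 1712b = −409;  Pit 4−Pit 2: 213a − 674b = −409.
Solving gives a = −0.68837, b = 0.38928.
Unit vector along 145° is (sin 145°, cos 145°) = (0.5736, -0.8192).
Slope in that direction = a·(0.5736) + b·(-0.8192) = −0.71372.
Apparent dip = arctan|0.71372| = 35.5° (true dip is 38.3°, so apparent ≤ true as expected).

35.5°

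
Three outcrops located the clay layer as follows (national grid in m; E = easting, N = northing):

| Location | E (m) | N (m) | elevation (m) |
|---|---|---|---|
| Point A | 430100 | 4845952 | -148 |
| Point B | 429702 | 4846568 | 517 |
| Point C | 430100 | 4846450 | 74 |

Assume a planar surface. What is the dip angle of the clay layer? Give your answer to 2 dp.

47.13°

Two edge vectors: Point A→Point B = (-398, 616, 665), Point A→Point C = (0, 498, 222).
Normal n = (Point A→Point B) × (Point A→Point C) = (-194418, 88356, -198204).
So ∂z/∂E = −n_x/n_z = −0.98090 and ∂z/∂N = −n_y/n_z = 0.44578.
Gradient magnitude |∇z| = √(a² + b²) = √(0.96216 + 0.19872) = 1.07744.
True dip = arctan(1.07744) = 47.13°, dipping toward ESE (azimuth ≈ 114°).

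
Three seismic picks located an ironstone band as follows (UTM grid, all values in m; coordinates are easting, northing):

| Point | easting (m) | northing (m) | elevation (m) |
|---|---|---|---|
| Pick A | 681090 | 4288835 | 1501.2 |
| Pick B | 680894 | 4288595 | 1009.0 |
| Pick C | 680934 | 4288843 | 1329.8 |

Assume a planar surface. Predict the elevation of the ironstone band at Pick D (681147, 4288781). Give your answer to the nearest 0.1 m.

Let the plane be z = a·easting + b·northing + c.
Pick B−Pick A: −196a − 240b = −492.2;  Pick C−Pick A: −156a + 8b = −171.4.
Solving gives a = 1.155496308, b = 1.107178015.
Then c = 1501.2 − a·681090 − b·4288835 = −5533999.60.
At (681147, 4288781): z = 787062.8 + 4748444.0 − 5533999.60 = 1507.3 m.

1507.3 m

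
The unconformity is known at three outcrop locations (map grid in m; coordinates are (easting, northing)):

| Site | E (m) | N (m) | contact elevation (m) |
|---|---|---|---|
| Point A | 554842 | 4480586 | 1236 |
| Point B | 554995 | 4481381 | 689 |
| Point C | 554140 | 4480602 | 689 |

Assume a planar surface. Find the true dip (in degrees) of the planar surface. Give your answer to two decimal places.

Let the plane be z = a·E + b·N + c.
Point B−Point A: 153a + 795b = −547;  Point C−Point A: −702a + 16b = −547.
Solving gives a = 0.76019, b = −0.83435.
Gradient magnitude |∇z| = √(a² + b²) = √(0.57788 + 0.69614) = 1.12873.
True dip = arctan(1.12873) = 48.46°, dipping toward NW (azimuth ≈ 318°).

48.46°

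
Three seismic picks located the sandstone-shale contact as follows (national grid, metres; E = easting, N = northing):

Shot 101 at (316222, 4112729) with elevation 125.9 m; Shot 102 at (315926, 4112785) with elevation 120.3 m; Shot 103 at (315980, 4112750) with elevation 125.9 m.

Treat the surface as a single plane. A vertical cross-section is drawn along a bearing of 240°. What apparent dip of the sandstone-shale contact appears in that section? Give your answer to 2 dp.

6.06°

Two edge vectors: Shot 101→Shot 102 = (-296, 56, -5.6), Shot 101→Shot 103 = (-242, 21, 0).
Normal n = (Shot 101→Shot 102) × (Shot 101→Shot 103) = (117.6, 1355.2, 7336).
So ∂z/∂E = −n_x/n_z = −0.01603 and ∂z/∂N = −n_y/n_z = −0.18473.
Unit vector along 240° is (sin 240°, cos 240°) = (-0.8660, -0.5000).
Slope in that direction = a·(-0.8660) + b·(-0.5000) = 0.10625.
Apparent dip = arctan|0.10625| = 6.06° (true dip is 10.5°, so apparent ≤ true as expected).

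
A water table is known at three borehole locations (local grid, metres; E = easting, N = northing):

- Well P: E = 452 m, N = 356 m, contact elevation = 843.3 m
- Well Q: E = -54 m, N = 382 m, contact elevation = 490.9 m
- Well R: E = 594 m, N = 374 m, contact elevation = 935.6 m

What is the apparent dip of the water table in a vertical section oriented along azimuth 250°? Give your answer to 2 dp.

28.93°

Two edge vectors: Well P→Well Q = (-506, 26, -352.4), Well P→Well R = (142, 18, 92.3).
Normal n = (Well P→Well Q) × (Well P→Well R) = (8743, -3337, -12800).
So ∂z/∂E = −n_x/n_z = 0.68305 and ∂z/∂N = −n_y/n_z = −0.26070.
Unit vector along 250° is (sin 250°, cos 250°) = (-0.9397, -0.3420).
Slope in that direction = a·(-0.9397) + b·(-0.3420) = −0.55269.
Apparent dip = arctan|0.55269| = 28.93° (true dip is 36.2°, so apparent ≤ true as expected).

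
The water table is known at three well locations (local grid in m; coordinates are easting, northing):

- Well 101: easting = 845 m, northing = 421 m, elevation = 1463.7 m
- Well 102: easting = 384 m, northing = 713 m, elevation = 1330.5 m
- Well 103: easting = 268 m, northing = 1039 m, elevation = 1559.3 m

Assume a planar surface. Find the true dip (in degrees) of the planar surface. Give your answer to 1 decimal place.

Let the plane be z = a·easting + b·northing + c.
Well 102−Well 101: −461a + 292b = −133.2;  Well 103−Well 101: −577a + 618b = 95.6.
Solving gives a = 0.94690, b = 1.03878.
Gradient magnitude |∇z| = √(a² + b²) = √(0.89663 + 1.07905) = 1.40559.
True dip = arctan(1.40559) = 54.6°, dipping toward SW (azimuth ≈ 222°).

54.6°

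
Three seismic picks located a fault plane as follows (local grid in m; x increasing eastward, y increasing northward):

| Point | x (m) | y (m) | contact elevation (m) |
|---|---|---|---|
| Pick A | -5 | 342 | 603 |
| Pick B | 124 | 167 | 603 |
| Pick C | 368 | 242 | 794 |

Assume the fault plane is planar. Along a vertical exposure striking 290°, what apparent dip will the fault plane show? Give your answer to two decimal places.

23.69°

Let the plane be z = a·x + b·y + c.
Pick B−Pick A: 129a − 175b = 0;  Pick C−Pick A: 373a − 100b = 191.
Solving gives a = 0.63819, b = 0.47043.
Unit vector along 290° is (sin 290°, cos 290°) = (-0.9397, 0.3420).
Slope in that direction = a·(-0.9397) + b·(0.3420) = −0.43880.
Apparent dip = arctan|0.43880| = 23.69° (true dip is 38.4°, so apparent ≤ true as expected).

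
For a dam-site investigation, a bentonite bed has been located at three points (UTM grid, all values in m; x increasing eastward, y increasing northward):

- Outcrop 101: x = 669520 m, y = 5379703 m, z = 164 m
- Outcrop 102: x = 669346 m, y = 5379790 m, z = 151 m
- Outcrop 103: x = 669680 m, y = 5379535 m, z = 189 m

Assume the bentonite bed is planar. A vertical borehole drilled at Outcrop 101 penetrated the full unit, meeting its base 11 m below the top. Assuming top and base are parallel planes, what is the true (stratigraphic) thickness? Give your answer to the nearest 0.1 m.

Let the plane be z = a·x + b·y + c.
Outcrop 102−Outcrop 101: −174a + 87b = −13;  Outcrop 103−Outcrop 101: 160a − 168b = 25.
Solving gives a = 0.00059, b = −0.14825.
|∇z| = √(a²+b²) = 0.14825, so dip δ = arctan(0.14825) = 8.43°.
True thickness = vertical thickness × cos δ = 11 × cos 8.43° = 10.9 m.

10.9 m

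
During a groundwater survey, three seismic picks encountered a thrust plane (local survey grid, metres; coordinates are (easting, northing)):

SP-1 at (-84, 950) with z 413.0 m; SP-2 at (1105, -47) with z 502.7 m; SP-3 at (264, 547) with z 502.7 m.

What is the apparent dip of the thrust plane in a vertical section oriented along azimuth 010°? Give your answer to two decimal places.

Let the plane be z = a·E + b·N + c.
SP-2−SP-1: 1189a − 997b = 89.7;  SP-3−SP-1: 348a − 403b = 89.7.
Solving gives a = −0.40301, b = −0.57059.
Unit vector along 010° is (sin 10°, cos 10°) = (0.1736, 0.9848).
Slope in that direction = a·(0.1736) + b·(0.9848) = −0.63190.
Apparent dip = arctan|0.63190| = 32.29° (true dip is 34.9°, so apparent ≤ true as expected).

32.29°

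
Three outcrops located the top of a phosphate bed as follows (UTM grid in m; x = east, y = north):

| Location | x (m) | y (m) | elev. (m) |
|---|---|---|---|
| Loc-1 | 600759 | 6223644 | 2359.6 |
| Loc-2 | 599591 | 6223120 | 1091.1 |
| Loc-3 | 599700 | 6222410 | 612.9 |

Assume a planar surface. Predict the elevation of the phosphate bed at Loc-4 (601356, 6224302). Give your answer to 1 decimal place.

3314.7 m

Two edge vectors: Loc-1→Loc-2 = (-1168, -524, -1268.5), Loc-1→Loc-3 = (-1059, -1234, -1746.7).
Normal n = (Loc-1→Loc-2) × (Loc-1→Loc-3) = (-650058.2, -696804.1, 886396).
So ∂z/∂x = −n_x/n_z = 0.733372217 and ∂z/∂y = −n_y/n_z = 0.786109256.
Intercept c from Loc-1: 2359.6 − 440579.96 − 4892464.15 = −5330684.51.
At (601356, 6224302): z = 441017.8 + 4892981.4 − 5330684.51 = 3314.7 m.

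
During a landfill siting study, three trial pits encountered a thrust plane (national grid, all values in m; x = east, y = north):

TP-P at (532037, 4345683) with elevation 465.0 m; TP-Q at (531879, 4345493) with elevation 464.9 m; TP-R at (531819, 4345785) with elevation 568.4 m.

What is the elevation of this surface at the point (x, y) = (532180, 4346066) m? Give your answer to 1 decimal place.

Let the plane be z = a·x + b·y + c.
TP-Q−TP-P: −158a − 190b = −0.1;  TP-R−TP-P: −218a + 102b = 103.4.
Solving gives a = −0.341278504, b = 0.284326335.
Then c = 465 − a·532037 − b·4345683 = −1053554.33.
At (532180, 4346066): z = −181621.6 + 1235701.0 − 1053554.33 = 525.1 m.

525.1 m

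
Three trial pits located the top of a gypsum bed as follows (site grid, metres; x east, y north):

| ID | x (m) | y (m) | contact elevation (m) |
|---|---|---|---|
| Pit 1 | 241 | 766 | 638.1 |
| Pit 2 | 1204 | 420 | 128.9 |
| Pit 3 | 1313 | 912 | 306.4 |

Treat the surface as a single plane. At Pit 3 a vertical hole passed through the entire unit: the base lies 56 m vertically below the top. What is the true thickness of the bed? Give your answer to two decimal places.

Let the plane be z = a·x + b·y + c.
Pit 2−Pit 1: 963a − 346b = −509.2;  Pit 3−Pit 1: 1072a + 146b = −331.7.
Solving gives a = −0.36971, b = 0.44268.
|∇z| = √(a²+b²) = 0.57676, so dip δ = arctan(0.57676) = 29.97°.
True thickness = vertical thickness × cos δ = 56 × cos 29.97° = 48.51 m.

48.51 m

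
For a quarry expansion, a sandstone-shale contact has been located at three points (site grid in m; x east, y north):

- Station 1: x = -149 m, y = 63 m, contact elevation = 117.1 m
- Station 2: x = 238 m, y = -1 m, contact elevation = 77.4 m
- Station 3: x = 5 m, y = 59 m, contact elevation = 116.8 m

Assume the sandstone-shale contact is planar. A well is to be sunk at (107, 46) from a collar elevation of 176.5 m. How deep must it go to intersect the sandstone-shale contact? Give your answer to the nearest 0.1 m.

Two edge vectors: Station 1→Station 2 = (387, -64, -39.7), Station 1→Station 3 = (154, -4, -0.3).
Normal n = (Station 1→Station 2) × (Station 1→Station 3) = (-139.6, -5997.7, 8308).
So ∂z/∂x = −n_x/n_z = 0.01680 and ∂z/∂y = −n_y/n_z = 0.72192.
Intercept c from Station 1: 117.1 + 2.50 − 45.48 = 74.12.
At (107, 46): z_contact = 1.80 + 33.21 + 74.12 = 109.13 m.
Depth below ground = 176.5 − 109.13 = 67.4 m.

67.4 m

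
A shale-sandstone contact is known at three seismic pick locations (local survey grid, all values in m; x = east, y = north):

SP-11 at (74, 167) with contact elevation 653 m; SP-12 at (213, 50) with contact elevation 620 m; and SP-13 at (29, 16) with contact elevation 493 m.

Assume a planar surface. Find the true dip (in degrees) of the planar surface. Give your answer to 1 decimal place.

46.2°

Let the plane be z = a·x + b·y + c.
SP-12−SP-11: 139a − 117b = −33;  SP-13−SP-11: −45a − 151b = −160.
Solving gives a = 0.52323, b = 0.90367.
Gradient magnitude |∇z| = √(a² + b²) = √(0.27377 + 0.81662) = 1.04422.
True dip = arctan(1.04422) = 46.2°, dipping toward SSW (azimuth ≈ 210°).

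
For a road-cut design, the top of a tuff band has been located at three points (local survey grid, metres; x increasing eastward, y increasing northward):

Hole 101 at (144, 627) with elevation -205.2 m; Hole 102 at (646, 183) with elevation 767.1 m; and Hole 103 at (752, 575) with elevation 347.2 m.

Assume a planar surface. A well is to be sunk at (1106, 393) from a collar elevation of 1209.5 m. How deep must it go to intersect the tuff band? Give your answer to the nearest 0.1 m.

345.4 m

Two edge vectors: Hole 101→Hole 102 = (502, -444, 972.3), Hole 101→Hole 103 = (608, -52, 552.4).
Normal n = (Hole 101→Hole 102) × (Hole 101→Hole 103) = (-194706, 313853.6, 243848).
So ∂z/∂x = −n_x/n_z = 0.798473 and ∂z/∂y = −n_y/n_z = −1.287087.
Intercept c from Hole 101: -205.2 − 114.98 + 807.00 = 486.82.
At (1106, 393): z_contact = 883.11 − 505.83 + 486.82 = 864.11 m.
Depth below ground = 1209.5 − 864.11 = 345.4 m.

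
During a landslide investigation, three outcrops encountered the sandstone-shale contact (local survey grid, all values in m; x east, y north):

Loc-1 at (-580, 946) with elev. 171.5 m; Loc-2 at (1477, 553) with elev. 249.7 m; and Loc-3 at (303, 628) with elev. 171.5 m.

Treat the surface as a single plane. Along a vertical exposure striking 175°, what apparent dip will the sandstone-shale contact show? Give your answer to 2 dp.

Let the plane be z = a·x + b·y + c.
Loc-2−Loc-1: 2057a − 393b = 78.2;  Loc-3−Loc-1: 883a − 318b = 0.
Solving gives a = 0.08097, b = 0.22484.
Unit vector along 175° is (sin 175°, cos 175°) = (0.0872, -0.9962).
Slope in that direction = a·(0.0872) + b·(-0.9962) = −0.21693.
Apparent dip = arctan|0.21693| = 12.24° (true dip is 13.4°, so apparent ≤ true as expected).

12.24°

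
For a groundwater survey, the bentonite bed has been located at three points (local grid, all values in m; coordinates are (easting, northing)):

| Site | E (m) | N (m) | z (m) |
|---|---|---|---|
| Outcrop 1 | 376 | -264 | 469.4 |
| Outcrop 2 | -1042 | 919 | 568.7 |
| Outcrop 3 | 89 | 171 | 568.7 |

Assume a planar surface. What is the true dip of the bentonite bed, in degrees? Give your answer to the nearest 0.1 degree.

Two edge vectors: Outcrop 1→Outcrop 2 = (-1418, 1183, 99.3), Outcrop 1→Outcrop 3 = (-287, 435, 99.3).
Normal n = (Outcrop 1→Outcrop 2) × (Outcrop 1→Outcrop 3) = (74276.4, 112308.3, -277309).
So ∂z/∂E = −n_x/n_z = 0.26785 and ∂z/∂N = −n_y/n_z = 0.40499.
Gradient magnitude |∇z| = √(a² + b²) = √(0.07174 + 0.16402) = 0.48555.
True dip = arctan(0.48555) = 25.9°, dipping toward SSW (azimuth ≈ 213°).

25.9°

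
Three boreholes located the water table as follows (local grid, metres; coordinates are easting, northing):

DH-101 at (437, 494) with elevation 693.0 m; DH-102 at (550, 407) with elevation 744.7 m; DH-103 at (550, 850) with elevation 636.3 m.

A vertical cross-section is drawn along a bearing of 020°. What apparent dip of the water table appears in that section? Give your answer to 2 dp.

7.85°

Two edge vectors: DH-101→DH-102 = (113, -87, 51.7), DH-101→DH-103 = (113, 356, -56.7).
Normal n = (DH-101→DH-102) × (DH-101→DH-103) = (-13472.3, 12249.2, 50059).
So ∂z/∂easting = −n_x/n_z = 0.26913 and ∂z/∂northing = −n_y/n_z = −0.24470.
Unit vector along 020° is (sin 20°, cos 20°) = (0.3420, 0.9397).
Slope in that direction = a·(0.3420) + b·(0.9397) = −0.13789.
Apparent dip = arctan|0.13789| = 7.85° (true dip is 20.0°, so apparent ≤ true as expected).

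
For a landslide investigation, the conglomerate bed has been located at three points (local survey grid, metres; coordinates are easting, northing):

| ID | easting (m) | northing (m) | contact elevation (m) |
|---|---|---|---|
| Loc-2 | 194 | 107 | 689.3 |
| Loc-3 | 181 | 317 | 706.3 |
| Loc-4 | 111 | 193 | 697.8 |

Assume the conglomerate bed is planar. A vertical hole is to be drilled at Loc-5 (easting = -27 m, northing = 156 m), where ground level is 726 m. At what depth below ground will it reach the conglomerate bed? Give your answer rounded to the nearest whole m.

Two edge vectors: Loc-2→Loc-3 = (-13, 210, 17), Loc-2→Loc-4 = (-83, 86, 8.5).
Normal n = (Loc-2→Loc-3) × (Loc-2→Loc-4) = (323, -1300.5, 16312).
So ∂z/∂easting = −n_x/n_z = −0.01980 and ∂z/∂northing = −n_y/n_z = 0.07973.
Intercept c from Loc-2: 689.3 + 3.84 − 8.53 = 684.61.
At (-27, 156): z_contact = 0.5 + 12.4 + 684.61 = 697.6 m.
Depth below ground = 726 − 697.6 = 28 m.

28 m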